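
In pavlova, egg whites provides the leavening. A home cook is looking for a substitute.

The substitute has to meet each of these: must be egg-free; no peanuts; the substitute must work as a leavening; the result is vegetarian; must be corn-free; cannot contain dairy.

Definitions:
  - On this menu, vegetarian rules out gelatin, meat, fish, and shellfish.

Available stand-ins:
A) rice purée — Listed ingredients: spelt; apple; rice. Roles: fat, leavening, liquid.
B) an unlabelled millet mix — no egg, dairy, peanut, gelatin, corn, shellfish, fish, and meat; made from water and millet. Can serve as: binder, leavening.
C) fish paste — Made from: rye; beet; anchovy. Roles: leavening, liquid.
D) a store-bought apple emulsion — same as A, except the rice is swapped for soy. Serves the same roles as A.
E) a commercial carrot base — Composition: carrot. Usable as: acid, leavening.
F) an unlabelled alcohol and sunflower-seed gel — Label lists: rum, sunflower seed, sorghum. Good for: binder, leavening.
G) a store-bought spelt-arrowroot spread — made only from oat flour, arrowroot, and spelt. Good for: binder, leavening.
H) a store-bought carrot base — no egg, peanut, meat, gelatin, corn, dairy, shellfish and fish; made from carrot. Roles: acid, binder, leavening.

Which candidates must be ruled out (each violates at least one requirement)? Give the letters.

A: only rice, spelt, and apple; none excluded — valid
B: every rule checks out — OK
C: has anchovy, so not vegetarian — reject
D: all constraints satisfied — OK
E: no corn, no peanut — keep
F: works as a leavening, no peanut, no egg — OK
G: works as a leavening, no corn, vegetarian — valid
H: all constraints satisfied — OK

C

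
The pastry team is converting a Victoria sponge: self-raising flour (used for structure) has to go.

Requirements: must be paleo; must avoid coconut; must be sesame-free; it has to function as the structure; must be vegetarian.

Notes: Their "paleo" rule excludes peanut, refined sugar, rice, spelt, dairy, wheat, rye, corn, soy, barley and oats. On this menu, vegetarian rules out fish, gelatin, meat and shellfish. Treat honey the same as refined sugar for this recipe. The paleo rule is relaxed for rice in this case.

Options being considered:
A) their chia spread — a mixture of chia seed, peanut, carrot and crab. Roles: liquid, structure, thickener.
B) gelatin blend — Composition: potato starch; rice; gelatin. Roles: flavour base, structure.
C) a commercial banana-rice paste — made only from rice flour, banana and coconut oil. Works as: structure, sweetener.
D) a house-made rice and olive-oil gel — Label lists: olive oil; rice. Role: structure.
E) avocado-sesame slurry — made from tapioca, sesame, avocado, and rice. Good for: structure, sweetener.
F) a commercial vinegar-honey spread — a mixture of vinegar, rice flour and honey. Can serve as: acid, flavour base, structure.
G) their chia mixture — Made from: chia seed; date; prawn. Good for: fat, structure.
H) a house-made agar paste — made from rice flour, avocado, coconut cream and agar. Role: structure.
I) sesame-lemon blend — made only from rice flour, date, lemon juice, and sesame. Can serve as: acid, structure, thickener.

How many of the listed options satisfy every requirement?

1

A: has peanut, so not paleo; has crab, so not vegetarian — out
B: has gelatin, so not vegetarian — out
C: has coconut oil, so not coconut-free — reject
D: rice is permitted under the paleo carve-out; nothing else excluded — keep
E: has sesame, so not sesame-free — no
F: has honey, so not paleo — out
G: has prawn, so not vegetarian — out
H: has coconut cream, so not coconut-free — no
I: has sesame, so not sesame-free — out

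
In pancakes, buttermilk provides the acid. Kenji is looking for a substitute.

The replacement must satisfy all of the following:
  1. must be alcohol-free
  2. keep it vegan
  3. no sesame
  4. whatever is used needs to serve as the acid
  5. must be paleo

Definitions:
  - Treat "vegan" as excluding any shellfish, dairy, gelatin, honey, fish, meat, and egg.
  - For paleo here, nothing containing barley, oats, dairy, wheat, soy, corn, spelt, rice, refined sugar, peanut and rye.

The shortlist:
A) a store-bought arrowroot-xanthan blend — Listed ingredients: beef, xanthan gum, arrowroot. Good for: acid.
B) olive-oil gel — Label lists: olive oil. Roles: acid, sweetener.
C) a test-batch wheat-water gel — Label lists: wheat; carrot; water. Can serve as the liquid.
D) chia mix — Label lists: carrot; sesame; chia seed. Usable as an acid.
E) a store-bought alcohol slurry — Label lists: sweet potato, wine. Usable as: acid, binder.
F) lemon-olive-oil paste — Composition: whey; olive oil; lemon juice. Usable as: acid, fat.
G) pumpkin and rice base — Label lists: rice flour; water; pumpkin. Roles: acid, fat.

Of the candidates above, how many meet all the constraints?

A: has beef, so not vegan — out
B: paleo, no alcohol — OK
C: not usable as an acid; has wheat, so not paleo — out
D: has sesame, so not sesame-free — no
E: has wine, so not alcohol-free — reject
F: has whey, so not vegan; has whey, so not paleo — reject
G: has rice flour, so not paleo — no

1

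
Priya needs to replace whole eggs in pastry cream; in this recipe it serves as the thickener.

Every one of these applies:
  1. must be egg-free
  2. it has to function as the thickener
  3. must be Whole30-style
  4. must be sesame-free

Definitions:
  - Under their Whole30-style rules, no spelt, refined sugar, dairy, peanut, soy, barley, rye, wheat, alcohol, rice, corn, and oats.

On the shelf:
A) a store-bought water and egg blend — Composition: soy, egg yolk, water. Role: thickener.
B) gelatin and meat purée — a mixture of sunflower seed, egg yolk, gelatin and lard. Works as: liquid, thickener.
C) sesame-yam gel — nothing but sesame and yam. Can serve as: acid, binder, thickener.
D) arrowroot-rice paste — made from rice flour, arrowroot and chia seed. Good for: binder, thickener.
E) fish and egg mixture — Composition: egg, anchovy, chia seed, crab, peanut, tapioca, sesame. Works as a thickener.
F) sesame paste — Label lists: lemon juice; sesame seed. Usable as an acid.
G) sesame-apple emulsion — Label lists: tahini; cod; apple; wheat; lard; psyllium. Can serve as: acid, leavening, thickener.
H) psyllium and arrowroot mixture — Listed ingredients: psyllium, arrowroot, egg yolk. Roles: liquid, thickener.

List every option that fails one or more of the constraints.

A, B, C, D, E, F, G, H

A: has soy, so not Whole30-style; has egg yolk, so not egg-free — reject
B: has egg yolk, so not egg-free — out
C: has sesame, so not sesame-free — no
D: has rice flour, so not Whole30-style — no
E: has peanut, so not Whole30-style; has egg, so not egg-free (and 1 more) — out
F: not usable as a thickener; has sesame seed, so not sesame-free — reject
G: has wheat, so not Whole30-style; has tahini, so not sesame-free — out
H: has egg yolk, so not egg-free — reject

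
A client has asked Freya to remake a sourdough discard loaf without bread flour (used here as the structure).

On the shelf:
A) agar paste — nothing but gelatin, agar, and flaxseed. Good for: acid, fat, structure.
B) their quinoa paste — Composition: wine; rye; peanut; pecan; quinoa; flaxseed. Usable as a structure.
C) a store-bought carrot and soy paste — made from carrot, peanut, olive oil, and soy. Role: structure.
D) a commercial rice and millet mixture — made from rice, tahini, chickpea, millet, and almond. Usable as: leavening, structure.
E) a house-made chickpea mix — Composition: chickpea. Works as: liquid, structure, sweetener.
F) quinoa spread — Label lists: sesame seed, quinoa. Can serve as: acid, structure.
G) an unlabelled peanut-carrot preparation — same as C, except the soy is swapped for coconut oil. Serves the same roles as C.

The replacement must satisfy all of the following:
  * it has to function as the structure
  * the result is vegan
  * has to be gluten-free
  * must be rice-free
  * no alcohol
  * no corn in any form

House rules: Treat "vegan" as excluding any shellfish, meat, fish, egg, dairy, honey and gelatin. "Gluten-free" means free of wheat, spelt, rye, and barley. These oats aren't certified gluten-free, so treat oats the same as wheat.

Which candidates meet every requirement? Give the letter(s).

C, E, F, G

A: has gelatin, so not vegan — out
B: has rye, so not gluten-free; has wine, so not alcohol-free — out
C: no alcohol, gluten-free — valid
D: has rice, so not rice-free — out
E: only chickpea; none excluded — OK
F: nothing on the exclusion list — valid
G: all constraints satisfied — OK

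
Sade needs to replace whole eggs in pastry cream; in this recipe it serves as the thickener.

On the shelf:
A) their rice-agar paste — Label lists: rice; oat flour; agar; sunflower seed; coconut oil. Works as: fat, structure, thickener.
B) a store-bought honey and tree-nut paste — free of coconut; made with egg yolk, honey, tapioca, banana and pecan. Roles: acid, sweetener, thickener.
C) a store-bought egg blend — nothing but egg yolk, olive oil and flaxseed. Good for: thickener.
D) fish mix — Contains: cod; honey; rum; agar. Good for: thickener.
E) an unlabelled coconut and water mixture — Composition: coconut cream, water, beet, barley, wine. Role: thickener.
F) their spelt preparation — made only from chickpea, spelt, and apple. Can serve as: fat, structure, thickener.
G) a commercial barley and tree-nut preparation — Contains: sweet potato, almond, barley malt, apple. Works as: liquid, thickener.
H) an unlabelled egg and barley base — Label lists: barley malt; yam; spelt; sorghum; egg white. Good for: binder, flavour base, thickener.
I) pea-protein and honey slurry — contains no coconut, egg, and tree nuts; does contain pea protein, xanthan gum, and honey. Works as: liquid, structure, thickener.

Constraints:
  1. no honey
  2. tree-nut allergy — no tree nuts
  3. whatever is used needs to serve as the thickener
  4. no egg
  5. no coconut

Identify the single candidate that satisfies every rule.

F

A: has coconut oil, so not coconut-free — reject
B: has pecan, so not tree-nut-free; has egg yolk, so not egg-free (and 1 more) — reject
C: has egg yolk, so not egg-free — out
D: has honey, so not honey-free — no
E: has coconut cream, so not coconut-free — no
F: no coconut, no honey — keep
G: has almond, so not tree-nut-free — no
H: has egg white, so not egg-free — out
I: has honey, so not honey-free — no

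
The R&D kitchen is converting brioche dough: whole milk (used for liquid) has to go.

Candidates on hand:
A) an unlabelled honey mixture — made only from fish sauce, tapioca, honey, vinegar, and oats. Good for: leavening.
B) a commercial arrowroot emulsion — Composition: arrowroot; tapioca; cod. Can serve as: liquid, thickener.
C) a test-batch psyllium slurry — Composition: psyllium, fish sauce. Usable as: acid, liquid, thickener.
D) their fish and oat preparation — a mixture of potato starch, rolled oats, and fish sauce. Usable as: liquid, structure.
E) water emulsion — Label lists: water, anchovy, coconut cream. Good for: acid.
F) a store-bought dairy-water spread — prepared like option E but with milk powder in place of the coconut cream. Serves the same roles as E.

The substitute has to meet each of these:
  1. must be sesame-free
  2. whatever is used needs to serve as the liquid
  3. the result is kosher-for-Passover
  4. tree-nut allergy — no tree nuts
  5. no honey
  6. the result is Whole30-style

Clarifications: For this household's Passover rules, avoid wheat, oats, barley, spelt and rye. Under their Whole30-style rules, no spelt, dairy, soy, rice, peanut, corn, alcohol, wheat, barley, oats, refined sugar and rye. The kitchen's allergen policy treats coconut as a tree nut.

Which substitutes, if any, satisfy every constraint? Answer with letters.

A: not usable as a liquid; has oats, so not kosher-for-Passover (and 2 more) — out
B: tree-nut-free, no sesame — keep
C: works as a liquid, kosher-for-Passover, tree-nut-free — keep
D: has rolled oats, so not kosher-for-Passover; has rolled oats, so not Whole30-style — reject
E: not usable as a liquid; has coconut cream, so not tree-nut-free — no
F: not usable as a liquid; has milk powder, so not Whole30-style — out

B, C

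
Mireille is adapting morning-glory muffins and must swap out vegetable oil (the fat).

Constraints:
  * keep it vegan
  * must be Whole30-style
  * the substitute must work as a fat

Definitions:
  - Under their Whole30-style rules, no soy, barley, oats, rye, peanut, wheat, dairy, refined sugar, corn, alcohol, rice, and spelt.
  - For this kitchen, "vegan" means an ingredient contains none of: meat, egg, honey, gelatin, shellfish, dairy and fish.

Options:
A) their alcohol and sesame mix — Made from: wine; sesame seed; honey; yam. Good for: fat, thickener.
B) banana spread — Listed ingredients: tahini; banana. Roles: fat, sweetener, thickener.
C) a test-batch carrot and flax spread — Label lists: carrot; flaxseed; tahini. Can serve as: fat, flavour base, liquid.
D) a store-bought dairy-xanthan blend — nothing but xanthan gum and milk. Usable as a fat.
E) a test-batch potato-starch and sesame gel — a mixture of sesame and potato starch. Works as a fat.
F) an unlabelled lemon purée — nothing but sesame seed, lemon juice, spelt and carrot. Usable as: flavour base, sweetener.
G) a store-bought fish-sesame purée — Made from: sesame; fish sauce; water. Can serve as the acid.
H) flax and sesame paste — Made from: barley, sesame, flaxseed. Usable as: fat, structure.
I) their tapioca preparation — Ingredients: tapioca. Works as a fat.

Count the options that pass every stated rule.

4

A: has wine, so not Whole30-style; has honey, so not vegan — no
B: Whole30-style, vegan — OK
C: only tahini, flaxseed and carrot; none excluded — valid
D: has milk, so not Whole30-style; has milk, so not vegan — out
E: only sesame and potato starch; none excluded — valid
F: not usable as a fat; has spelt, so not Whole30-style — out
G: not usable as a fat; has fish sauce, so not vegan — no
H: has barley, so not Whole30-style — no
I: nothing on the exclusion list — valid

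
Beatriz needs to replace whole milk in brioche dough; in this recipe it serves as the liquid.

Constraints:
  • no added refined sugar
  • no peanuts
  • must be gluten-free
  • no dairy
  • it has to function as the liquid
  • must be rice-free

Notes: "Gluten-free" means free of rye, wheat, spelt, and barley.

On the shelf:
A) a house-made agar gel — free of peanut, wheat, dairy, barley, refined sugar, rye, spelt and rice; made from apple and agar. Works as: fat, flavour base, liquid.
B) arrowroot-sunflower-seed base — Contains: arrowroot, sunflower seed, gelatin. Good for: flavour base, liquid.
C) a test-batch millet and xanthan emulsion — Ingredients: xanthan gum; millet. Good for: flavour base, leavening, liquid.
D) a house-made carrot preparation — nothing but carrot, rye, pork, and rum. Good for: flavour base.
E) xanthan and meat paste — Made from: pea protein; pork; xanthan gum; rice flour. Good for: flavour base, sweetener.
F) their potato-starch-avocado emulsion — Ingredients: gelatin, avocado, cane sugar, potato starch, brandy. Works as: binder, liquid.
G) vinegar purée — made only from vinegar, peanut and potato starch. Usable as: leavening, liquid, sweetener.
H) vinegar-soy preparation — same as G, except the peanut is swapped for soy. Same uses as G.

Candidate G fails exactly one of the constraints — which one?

peanut-free

usable as a liquid: satisfied
gluten-free: satisfied
rice-free: satisfied
no-added-sugar: satisfied
peanut-free: has peanut — fails
dairy-free: satisfied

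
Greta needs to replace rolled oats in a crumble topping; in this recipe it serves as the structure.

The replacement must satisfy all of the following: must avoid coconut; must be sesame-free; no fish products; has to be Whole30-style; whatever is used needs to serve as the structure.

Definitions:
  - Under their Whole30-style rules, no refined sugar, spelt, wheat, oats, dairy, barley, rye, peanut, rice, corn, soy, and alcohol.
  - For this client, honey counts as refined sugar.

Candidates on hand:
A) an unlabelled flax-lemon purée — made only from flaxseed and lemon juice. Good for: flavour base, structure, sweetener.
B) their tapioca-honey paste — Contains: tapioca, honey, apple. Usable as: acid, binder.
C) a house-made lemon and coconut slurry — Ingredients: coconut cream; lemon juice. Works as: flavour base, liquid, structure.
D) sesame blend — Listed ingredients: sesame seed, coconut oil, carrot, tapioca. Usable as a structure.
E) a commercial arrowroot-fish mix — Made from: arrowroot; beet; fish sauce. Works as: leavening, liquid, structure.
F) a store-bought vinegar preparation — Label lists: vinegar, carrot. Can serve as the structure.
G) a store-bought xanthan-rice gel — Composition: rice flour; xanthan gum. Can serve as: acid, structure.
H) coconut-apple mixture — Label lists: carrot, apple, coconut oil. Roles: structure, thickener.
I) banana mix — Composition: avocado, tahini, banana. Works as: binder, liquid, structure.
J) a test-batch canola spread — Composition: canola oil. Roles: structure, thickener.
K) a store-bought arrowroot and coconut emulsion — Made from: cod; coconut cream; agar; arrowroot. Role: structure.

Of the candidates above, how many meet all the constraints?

3

A: only flaxseed and lemon juice; none excluded — keep
B: not usable as a structure; has honey, so not Whole30-style — reject
C: has coconut cream, so not coconut-free — out
D: has coconut oil, so not coconut-free; has sesame seed, so not sesame-free — reject
E: has fish sauce, so not fish-free — reject
F: only carrot and vinegar; none excluded — valid
G: has rice flour, so not Whole30-style — reject
H: has coconut oil, so not coconut-free — reject
I: has tahini, so not sesame-free — no
J: nothing on the exclusion list — OK
K: has coconut cream, so not coconut-free; has cod, so not fish-free — reject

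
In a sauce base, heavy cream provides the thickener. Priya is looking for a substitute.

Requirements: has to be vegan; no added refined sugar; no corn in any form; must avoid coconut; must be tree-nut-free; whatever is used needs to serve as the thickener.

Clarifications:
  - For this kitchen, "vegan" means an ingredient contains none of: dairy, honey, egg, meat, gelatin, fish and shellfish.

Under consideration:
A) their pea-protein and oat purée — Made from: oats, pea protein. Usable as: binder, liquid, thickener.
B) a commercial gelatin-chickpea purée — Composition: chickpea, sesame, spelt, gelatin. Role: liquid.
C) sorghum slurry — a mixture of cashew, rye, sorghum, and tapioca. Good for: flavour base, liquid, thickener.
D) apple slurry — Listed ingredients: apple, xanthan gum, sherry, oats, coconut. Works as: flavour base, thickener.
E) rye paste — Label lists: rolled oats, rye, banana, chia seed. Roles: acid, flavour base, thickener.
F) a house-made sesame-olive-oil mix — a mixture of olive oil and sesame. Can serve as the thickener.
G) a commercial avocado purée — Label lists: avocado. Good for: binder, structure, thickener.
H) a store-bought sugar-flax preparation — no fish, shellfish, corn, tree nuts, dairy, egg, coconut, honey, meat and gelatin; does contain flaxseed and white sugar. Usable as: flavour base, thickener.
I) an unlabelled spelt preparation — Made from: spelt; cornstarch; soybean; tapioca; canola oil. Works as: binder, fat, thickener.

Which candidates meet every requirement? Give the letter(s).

A: every rule checks out — keep
B: not usable as a thickener; has gelatin, so not vegan — reject
C: has cashew, so not tree-nut-free — out
D: has coconut, so not coconut-free — no
E: rolled oats and rye etc. — none of it excluded — keep
F: every rule checks out — keep
G: works as a thickener, vegan, no corn — OK
H: has white sugar, so not no-added-sugar — out
I: has cornstarch, so not corn-free — reject

A, E, F, G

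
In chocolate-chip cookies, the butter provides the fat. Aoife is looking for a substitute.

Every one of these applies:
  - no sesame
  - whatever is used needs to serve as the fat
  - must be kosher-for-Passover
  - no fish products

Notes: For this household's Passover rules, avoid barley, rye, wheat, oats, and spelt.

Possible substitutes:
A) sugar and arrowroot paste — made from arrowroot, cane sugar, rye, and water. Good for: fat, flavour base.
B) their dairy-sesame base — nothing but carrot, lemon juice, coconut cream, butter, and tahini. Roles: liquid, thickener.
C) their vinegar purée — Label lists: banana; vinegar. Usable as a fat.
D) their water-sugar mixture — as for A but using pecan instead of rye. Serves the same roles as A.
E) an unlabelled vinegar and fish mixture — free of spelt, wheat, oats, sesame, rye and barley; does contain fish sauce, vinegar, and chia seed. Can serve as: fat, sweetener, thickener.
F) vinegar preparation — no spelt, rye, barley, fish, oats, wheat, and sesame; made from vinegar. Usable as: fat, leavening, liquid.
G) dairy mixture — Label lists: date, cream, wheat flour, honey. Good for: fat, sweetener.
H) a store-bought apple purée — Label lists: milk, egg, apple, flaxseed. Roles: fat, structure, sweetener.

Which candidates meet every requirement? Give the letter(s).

A: has rye, so not kosher-for-Passover — reject
B: not usable as a fat; has tahini, so not sesame-free — out
C: only banana and vinegar; none excluded — valid
D: kosher-for-Passover, no sesame — keep
E: has fish sauce, so not fish-free — out
F: kosher-for-Passover, no sesame — keep
G: has wheat flour, so not kosher-for-Passover — no
H: no fish, kosher-for-Passover — OK

C, D, F, H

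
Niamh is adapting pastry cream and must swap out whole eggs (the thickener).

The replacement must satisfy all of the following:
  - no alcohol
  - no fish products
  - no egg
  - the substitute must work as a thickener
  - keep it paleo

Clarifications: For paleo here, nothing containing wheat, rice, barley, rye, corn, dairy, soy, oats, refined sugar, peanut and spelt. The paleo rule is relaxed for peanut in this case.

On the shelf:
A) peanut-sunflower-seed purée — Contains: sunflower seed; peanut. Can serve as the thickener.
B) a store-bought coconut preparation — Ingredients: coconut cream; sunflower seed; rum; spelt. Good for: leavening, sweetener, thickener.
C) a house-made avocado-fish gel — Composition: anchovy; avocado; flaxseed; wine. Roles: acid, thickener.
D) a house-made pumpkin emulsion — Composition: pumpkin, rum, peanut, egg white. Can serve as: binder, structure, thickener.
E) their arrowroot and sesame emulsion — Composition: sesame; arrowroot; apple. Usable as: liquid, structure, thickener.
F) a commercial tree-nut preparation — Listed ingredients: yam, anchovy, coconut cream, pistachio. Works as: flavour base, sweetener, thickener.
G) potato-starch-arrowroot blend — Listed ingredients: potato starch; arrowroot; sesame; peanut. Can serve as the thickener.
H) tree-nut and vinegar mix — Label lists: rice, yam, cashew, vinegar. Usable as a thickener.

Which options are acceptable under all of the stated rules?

A, E, G

A: peanut is permitted under the paleo carve-out; nothing else excluded — valid
B: has spelt, so not paleo; has rum, so not alcohol-free — out
C: has wine, so not alcohol-free; has anchovy, so not fish-free — no
D: has rum, so not alcohol-free; has egg white, so not egg-free — no
E: no egg, no alcohol — keep
F: has anchovy, so not fish-free — out
G: peanut is permitted under the paleo carve-out; nothing else excluded — valid
H: has rice, so not paleo — out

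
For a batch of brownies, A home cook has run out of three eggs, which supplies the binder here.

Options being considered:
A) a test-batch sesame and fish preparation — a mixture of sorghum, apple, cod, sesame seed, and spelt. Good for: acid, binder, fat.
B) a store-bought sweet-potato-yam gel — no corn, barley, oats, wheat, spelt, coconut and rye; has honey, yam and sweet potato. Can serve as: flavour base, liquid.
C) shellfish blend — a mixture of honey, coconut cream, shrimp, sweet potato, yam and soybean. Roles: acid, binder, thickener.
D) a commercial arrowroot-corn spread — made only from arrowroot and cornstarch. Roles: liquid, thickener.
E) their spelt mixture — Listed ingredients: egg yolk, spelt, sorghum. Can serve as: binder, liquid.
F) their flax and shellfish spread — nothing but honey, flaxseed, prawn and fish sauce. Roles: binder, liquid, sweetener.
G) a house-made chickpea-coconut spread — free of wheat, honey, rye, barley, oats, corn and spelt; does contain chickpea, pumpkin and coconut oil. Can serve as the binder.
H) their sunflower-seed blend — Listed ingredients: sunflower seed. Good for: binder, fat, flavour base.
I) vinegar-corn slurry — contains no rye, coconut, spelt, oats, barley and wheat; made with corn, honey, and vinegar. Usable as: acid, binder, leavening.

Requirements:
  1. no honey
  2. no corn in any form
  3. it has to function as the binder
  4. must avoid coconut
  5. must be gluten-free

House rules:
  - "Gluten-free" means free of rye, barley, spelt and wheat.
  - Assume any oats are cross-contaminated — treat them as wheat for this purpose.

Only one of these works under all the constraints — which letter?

H

A: has spelt, so not gluten-free — reject
B: not usable as a binder; has honey, so not honey-free — no
C: has honey, so not honey-free; has coconut cream, so not coconut-free — out
D: not usable as a binder; has cornstarch, so not corn-free — no
E: has spelt, so not gluten-free — out
F: has honey, so not honey-free — out
G: has coconut oil, so not coconut-free — out
H: only sunflower seed; none excluded — OK
I: has honey, so not honey-free; has corn, so not corn-free — reject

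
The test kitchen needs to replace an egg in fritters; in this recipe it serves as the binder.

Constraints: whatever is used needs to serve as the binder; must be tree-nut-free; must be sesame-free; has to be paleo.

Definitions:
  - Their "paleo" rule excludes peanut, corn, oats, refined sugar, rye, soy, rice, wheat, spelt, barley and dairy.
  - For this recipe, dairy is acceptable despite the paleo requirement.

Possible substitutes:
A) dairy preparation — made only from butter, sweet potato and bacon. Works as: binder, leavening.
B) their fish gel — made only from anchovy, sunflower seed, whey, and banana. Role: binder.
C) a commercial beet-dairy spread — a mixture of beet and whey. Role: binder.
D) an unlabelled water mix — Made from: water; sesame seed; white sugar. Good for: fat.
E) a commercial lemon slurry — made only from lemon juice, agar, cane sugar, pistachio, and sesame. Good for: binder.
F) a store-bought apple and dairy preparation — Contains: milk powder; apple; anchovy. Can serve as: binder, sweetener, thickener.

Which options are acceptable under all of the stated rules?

A, B, C, F

A: dairy is permitted under the paleo carve-out; nothing else excluded — OK
B: dairy is permitted under the paleo carve-out; nothing else excluded — OK
C: dairy is permitted under the paleo carve-out; nothing else excluded — valid
D: not usable as a binder; has white sugar, so not paleo (and 1 more) — reject
E: has cane sugar, so not paleo; has pistachio, so not tree-nut-free (and 1 more) — reject
F: dairy is permitted under the paleo carve-out; nothing else excluded — valid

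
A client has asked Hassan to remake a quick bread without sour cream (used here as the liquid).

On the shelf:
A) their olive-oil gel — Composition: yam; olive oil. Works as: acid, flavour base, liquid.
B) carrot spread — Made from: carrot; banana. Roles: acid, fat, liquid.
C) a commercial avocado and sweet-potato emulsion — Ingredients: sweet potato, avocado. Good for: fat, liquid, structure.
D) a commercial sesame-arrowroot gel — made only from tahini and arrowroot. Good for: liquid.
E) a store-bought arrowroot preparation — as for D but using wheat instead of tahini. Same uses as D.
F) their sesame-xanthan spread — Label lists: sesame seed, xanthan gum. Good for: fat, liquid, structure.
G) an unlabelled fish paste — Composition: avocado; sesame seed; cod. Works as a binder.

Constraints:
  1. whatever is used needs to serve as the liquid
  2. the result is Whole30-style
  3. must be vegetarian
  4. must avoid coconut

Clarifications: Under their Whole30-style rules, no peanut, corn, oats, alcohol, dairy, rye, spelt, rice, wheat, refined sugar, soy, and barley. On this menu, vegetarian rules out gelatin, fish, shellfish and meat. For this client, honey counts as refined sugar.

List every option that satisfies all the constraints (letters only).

A, B, C, D, F

A: Whole30-style, no coconut — valid
B: works as a liquid, vegetarian, Whole30-style — valid
C: vegetarian, no coconut — OK
D: only tahini and arrowroot; none excluded — OK
E: has wheat, so not Whole30-style — reject
F: nothing on the exclusion list — OK
G: not usable as a liquid; has cod, so not vegetarian — reject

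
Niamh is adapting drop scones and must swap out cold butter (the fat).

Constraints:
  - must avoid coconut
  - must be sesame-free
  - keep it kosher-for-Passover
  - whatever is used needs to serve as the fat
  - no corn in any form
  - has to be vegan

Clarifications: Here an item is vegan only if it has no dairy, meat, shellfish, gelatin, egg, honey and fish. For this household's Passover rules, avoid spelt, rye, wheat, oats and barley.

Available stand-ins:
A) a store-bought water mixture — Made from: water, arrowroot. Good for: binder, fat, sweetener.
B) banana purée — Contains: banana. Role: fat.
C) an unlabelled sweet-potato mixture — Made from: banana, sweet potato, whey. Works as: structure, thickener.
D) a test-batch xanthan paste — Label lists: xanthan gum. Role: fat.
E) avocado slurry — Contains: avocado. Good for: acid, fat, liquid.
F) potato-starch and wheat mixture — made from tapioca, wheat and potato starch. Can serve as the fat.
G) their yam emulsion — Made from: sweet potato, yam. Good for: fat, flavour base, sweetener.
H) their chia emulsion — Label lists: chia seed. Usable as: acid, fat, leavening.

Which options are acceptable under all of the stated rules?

A: only arrowroot and water; none excluded — OK
B: works as a fat, kosher-for-Passover, no coconut — keep
C: not usable as a fat; has whey, so not vegan — out
D: nothing on the exclusion list — keep
E: only avocado; none excluded — valid
F: has wheat, so not kosher-for-Passover — no
G: only yam and sweet potato; none excluded — OK
H: nothing on the exclusion list — keep

A, B, D, E, G, H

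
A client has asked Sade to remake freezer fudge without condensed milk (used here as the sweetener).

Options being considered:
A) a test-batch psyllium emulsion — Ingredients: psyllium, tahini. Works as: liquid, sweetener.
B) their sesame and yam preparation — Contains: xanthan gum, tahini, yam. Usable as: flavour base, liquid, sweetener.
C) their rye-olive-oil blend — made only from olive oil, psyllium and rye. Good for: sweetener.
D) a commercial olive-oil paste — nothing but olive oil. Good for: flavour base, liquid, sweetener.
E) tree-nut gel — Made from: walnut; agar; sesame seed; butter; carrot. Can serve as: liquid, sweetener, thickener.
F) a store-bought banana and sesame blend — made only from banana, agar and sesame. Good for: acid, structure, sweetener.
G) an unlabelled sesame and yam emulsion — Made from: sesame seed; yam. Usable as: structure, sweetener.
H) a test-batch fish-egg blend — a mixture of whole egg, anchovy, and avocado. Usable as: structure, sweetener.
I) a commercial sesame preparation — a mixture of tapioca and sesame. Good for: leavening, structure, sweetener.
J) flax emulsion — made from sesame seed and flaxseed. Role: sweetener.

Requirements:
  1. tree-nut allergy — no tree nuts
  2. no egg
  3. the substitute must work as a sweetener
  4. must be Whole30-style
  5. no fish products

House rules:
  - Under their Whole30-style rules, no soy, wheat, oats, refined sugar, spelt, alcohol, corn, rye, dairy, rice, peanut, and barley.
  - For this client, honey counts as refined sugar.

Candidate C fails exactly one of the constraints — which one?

Whole30-style

usable as a sweetener: satisfied
Whole30-style: has rye — fails
tree-nut-free: satisfied
egg-free: satisfied
fish-free: satisfied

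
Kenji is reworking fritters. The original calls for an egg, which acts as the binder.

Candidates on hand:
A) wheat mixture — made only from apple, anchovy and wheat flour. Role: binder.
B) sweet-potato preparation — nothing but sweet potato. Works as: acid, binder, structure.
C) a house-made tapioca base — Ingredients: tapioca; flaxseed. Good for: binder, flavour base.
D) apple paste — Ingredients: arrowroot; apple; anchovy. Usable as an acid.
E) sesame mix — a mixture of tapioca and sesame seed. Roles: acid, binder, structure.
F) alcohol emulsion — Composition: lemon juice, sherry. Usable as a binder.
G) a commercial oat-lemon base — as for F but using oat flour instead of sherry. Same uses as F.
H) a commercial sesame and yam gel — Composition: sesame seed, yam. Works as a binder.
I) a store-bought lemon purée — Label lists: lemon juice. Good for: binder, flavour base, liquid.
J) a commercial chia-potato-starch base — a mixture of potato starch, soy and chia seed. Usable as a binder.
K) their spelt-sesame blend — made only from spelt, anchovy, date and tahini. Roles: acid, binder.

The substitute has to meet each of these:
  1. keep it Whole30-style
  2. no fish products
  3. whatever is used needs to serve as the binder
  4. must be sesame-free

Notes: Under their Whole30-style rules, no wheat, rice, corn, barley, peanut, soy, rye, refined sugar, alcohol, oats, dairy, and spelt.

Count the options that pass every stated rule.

A: has wheat flour, so not Whole30-style; has anchovy, so not fish-free — no
B: works as a binder, no fish, Whole30-style — keep
C: only tapioca and flaxseed; none excluded — OK
D: not usable as a binder; has anchovy, so not fish-free — out
E: has sesame seed, so not sesame-free — out
F: has sherry, so not Whole30-style — out
G: has oat flour, so not Whole30-style — out
H: has sesame seed, so not sesame-free — reject
I: every rule checks out — valid
J: has soy, so not Whole30-style — no
K: has spelt, so not Whole30-style; has anchovy, so not fish-free (and 1 more) — no

3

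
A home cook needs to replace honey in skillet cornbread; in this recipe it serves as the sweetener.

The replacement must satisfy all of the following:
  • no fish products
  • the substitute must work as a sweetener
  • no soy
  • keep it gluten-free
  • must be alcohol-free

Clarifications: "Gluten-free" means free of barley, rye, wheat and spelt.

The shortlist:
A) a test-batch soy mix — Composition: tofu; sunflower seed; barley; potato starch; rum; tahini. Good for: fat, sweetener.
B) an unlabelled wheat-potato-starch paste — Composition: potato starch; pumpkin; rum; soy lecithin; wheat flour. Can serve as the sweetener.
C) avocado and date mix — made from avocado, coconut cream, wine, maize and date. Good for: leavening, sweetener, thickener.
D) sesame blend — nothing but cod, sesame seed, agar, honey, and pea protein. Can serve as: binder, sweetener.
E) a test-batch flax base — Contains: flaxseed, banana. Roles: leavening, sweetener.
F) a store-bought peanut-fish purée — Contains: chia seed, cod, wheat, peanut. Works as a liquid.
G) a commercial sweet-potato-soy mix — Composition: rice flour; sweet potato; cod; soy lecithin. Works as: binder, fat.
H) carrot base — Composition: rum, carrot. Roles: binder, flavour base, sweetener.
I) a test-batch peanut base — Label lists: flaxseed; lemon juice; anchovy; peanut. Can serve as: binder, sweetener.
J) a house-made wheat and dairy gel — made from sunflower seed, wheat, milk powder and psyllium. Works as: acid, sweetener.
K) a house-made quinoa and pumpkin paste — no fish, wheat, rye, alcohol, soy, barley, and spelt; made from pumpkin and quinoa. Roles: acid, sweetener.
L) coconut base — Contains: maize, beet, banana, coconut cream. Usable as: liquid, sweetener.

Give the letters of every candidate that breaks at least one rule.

A: has barley, so not gluten-free; has tofu, so not soy-free (and 1 more) — reject
B: has wheat flour, so not gluten-free; has soy lecithin, so not soy-free (and 1 more) — out
C: has wine, so not alcohol-free — reject
D: has cod, so not fish-free — out
E: works as a sweetener, no alcohol, no fish — keep
F: not usable as a sweetener; has wheat, so not gluten-free (and 1 more) — reject
G: not usable as a sweetener; has soy lecithin, so not soy-free (and 1 more) — out
H: has rum, so not alcohol-free — out
I: has anchovy, so not fish-free — reject
J: has wheat, so not gluten-free — reject
K: works as a sweetener, no alcohol, no fish — valid
L: all constraints satisfied — OK

A, B, C, D, F, G, H, I, J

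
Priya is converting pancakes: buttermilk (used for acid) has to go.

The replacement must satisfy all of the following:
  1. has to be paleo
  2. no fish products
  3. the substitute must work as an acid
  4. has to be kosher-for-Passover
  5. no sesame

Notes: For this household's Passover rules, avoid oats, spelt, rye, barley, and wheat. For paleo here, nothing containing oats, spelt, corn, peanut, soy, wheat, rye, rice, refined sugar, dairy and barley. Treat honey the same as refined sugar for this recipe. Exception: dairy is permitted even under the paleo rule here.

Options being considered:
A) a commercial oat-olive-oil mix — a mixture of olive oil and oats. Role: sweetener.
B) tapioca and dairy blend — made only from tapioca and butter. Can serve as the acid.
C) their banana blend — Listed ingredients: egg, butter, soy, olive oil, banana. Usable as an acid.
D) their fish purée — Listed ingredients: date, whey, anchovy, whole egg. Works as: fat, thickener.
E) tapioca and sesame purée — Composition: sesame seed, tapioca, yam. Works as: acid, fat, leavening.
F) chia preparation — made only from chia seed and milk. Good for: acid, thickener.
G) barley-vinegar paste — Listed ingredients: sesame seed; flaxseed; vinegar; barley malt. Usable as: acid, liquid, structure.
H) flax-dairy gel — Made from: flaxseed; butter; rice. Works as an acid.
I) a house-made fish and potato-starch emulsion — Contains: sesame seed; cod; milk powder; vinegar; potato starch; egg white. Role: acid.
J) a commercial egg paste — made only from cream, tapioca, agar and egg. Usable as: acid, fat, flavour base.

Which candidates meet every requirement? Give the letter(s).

B, F, J

A: not usable as an acid; has oats, so not kosher-for-Passover (and 1 more) — no
B: dairy is permitted under the paleo carve-out; nothing else excluded — keep
C: has soy, so not paleo — reject
D: not usable as an acid; has anchovy, so not fish-free — out
E: has sesame seed, so not sesame-free — out
F: dairy is permitted under the paleo carve-out; nothing else excluded — keep
G: has barley malt, so not kosher-for-Passover; has barley malt, so not paleo (and 1 more) — reject
H: has rice, so not paleo — reject
I: has cod, so not fish-free; has sesame seed, so not sesame-free — out
J: dairy is permitted under the paleo carve-out; nothing else excluded — valid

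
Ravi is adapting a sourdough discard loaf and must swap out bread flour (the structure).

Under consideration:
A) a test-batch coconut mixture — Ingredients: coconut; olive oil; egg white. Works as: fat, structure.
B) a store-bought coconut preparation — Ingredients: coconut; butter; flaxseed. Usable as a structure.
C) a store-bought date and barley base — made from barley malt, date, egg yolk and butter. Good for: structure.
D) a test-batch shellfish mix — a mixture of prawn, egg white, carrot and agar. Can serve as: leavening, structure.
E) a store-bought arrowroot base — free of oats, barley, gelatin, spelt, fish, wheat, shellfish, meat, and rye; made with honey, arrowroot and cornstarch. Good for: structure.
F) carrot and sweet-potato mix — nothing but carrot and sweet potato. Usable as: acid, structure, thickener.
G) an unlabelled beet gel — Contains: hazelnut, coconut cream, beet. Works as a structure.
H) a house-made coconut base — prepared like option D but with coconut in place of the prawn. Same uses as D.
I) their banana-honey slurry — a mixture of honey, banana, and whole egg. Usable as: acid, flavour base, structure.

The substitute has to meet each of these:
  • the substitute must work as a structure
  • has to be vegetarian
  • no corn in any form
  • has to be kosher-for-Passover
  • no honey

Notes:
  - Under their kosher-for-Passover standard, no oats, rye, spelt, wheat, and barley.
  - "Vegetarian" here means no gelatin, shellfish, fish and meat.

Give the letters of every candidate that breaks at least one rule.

C, D, E, I

A: works as a structure, no corn, vegetarian — OK
B: vegetarian, kosher-for-Passover — valid
C: has barley malt, so not kosher-for-Passover — out
D: has prawn, so not vegetarian — no
E: has cornstarch, so not corn-free; has honey, so not honey-free — reject
F: every rule checks out — keep
G: only coconut cream, hazelnut, and beet; none excluded — valid
H: coconut and egg white etc. — none of it excluded — keep
I: has honey, so not honey-free — out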